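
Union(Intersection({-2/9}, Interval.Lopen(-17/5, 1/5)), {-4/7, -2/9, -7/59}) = {-4/7, -2/9, -7/59}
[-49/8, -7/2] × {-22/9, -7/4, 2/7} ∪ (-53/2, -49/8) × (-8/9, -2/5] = ([-49/8, -7/2] × {-22/9, -7/4, 2/7}) ∪ ((-53/2, -49/8) × (-8/9, -2/5])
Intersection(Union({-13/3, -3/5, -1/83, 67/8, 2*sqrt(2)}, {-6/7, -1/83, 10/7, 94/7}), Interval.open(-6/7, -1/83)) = {-3/5}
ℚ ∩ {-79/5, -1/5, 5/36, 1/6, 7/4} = {-79/5, -1/5, 5/36, 1/6, 7/4}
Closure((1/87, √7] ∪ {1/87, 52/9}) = [1/87, √7] ∪ {52/9}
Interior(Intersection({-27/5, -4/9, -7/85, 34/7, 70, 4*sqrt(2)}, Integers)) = EmptySet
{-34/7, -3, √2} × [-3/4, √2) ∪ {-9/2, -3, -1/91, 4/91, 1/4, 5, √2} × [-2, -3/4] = ({-34/7, -3, √2} × [-3/4, √2)) ∪ ({-9/2, -3, -1/91, 4/91, 1/4, 5, √2} × [-2, -3/4])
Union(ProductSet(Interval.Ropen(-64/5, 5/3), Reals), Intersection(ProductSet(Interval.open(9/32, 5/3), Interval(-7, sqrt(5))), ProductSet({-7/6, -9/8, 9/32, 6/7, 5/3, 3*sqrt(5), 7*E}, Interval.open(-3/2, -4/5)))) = ProductSet(Interval.Ropen(-64/5, 5/3), Reals)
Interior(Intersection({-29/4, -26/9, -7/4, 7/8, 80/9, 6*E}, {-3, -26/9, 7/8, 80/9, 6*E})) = EmptySet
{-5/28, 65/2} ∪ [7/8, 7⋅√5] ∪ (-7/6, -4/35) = (-7/6, -4/35) ∪ [7/8, 7⋅√5] ∪ {65/2}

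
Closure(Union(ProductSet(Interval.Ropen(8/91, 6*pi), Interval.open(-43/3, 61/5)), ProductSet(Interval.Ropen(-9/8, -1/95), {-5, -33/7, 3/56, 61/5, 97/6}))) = Union(ProductSet({8/91, 6*pi}, Interval(-43/3, 61/5)), ProductSet(Interval(-9/8, -1/95), {-5, -33/7, 3/56, 61/5, 97/6}), ProductSet(Interval(8/91, 6*pi), {-43/3, 61/5}), ProductSet(Interval.Ropen(8/91, 6*pi), Interval.open(-43/3, 61/5)))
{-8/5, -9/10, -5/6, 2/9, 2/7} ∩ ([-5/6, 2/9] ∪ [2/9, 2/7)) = {-5/6, 2/9}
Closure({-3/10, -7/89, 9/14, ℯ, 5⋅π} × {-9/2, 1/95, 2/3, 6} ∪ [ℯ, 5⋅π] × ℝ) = ([ℯ, 5⋅π] × ℝ) ∪ ({-3/10, -7/89, 9/14, ℯ, 5⋅π} × {-9/2, 1/95, 2/3, 6})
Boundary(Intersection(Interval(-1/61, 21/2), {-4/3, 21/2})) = {21/2}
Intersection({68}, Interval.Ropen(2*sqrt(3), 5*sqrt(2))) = EmptySet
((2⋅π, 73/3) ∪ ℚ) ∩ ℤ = ℤ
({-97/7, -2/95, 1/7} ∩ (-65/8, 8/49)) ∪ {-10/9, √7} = {-10/9, -2/95, 1/7, √7}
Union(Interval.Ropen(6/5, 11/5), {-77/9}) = Union({-77/9}, Interval.Ropen(6/5, 11/5))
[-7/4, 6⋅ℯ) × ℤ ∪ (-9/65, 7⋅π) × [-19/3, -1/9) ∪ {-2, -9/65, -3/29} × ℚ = ({-2, -9/65, -3/29} × ℚ) ∪ ([-7/4, 6⋅ℯ) × ℤ) ∪ ((-9/65, 7⋅π) × [-19/3, -1/9))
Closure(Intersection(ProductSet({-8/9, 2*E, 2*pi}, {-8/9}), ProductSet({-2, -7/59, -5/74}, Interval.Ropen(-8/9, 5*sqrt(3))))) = EmptySet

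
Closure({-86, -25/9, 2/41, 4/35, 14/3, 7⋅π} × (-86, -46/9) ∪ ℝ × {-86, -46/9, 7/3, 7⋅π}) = (ℝ × {-86, -46/9, 7/3, 7⋅π}) ∪ ({-86, -25/9, 2/41, 4/35, 14/3, 7⋅π} × [-86, -46/9])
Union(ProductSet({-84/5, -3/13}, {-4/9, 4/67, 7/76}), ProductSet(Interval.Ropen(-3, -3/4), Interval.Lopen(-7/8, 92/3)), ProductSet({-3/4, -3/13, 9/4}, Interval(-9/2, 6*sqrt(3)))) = Union(ProductSet({-84/5, -3/13}, {-4/9, 4/67, 7/76}), ProductSet({-3/4, -3/13, 9/4}, Interval(-9/2, 6*sqrt(3))), ProductSet(Interval.Ropen(-3, -3/4), Interval.Lopen(-7/8, 92/3)))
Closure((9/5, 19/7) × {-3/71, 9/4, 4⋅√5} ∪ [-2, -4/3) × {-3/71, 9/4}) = ([-2, -4/3] × {-3/71, 9/4}) ∪ ([9/5, 19/7] × {-3/71, 9/4, 4⋅√5})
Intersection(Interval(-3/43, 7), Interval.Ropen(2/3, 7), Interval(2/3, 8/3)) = Interval(2/3, 8/3)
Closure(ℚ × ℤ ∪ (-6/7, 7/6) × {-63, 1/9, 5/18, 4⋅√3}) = (ℝ × ℤ) ∪ ([-6/7, 7/6] × {-63, 1/9, 5/18, 4⋅√3})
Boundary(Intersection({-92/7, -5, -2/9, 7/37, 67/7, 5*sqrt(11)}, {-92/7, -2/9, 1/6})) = {-92/7, -2/9}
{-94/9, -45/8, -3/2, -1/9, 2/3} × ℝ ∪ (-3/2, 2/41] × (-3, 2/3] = ({-94/9, -45/8, -3/2, -1/9, 2/3} × ℝ) ∪ ((-3/2, 2/41] × (-3, 2/3])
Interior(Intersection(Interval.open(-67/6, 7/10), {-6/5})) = EmptySet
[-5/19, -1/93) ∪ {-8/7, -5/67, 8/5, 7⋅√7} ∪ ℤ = ℤ ∪ {-8/7, 8/5, 7⋅√7} ∪ [-5/19, -1/93)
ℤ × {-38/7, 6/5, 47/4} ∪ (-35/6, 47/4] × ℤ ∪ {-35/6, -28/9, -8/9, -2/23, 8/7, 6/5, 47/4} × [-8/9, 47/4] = (ℤ × {-38/7, 6/5, 47/4}) ∪ ((-35/6, 47/4] × ℤ) ∪ ({-35/6, -28/9, -8/9, -2/23, 8/7, 6/5, 47/4} × [-8/9, 47/4])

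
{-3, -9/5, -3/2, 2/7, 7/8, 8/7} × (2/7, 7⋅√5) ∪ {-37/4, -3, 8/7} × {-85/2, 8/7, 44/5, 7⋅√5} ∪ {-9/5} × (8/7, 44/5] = ({-37/4, -3, 8/7} × {-85/2, 8/7, 44/5, 7⋅√5}) ∪ ({-3, -9/5, -3/2, 2/7, 7/8, 8/7} × (2/7, 7⋅√5))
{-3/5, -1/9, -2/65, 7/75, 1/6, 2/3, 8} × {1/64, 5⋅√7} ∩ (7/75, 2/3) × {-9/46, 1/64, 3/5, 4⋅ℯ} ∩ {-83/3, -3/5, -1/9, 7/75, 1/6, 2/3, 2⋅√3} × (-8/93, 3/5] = {1/6} × {1/64}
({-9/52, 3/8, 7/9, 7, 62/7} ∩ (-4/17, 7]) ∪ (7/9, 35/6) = {-9/52, 3/8, 7} ∪ [7/9, 35/6)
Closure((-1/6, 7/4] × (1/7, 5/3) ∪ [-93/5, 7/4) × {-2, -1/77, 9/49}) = ({-1/6, 7/4} × [1/7, 5/3]) ∪ ([-1/6, 7/4] × {1/7, 5/3}) ∪ ([-93/5, 7/4] × {-2, -1/77, 9/49}) ∪ ((-1/6, 7/4] × (1/7, 5/3))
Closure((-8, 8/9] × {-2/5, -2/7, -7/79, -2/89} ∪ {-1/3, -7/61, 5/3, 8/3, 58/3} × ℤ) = ({-1/3, -7/61, 5/3, 8/3, 58/3} × ℤ) ∪ ([-8, 8/9] × {-2/5, -2/7, -7/79, -2/89})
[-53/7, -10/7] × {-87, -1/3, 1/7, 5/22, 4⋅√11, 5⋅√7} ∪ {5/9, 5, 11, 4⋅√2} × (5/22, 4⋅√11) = ({5/9, 5, 11, 4⋅√2} × (5/22, 4⋅√11)) ∪ ([-53/7, -10/7] × {-87, -1/3, 1/7, 5/22, 4⋅√11, 5⋅√7})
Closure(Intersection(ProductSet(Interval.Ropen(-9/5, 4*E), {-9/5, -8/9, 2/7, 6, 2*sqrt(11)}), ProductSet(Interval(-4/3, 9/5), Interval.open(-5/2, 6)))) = ProductSet(Interval(-4/3, 9/5), {-9/5, -8/9, 2/7})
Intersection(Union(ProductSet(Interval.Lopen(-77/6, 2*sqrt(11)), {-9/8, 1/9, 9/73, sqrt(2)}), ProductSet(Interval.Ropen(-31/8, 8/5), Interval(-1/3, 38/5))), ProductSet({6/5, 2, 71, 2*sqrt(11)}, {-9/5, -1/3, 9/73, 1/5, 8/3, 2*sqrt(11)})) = Union(ProductSet({6/5}, {-1/3, 9/73, 1/5, 8/3, 2*sqrt(11)}), ProductSet({6/5, 2, 2*sqrt(11)}, {9/73}))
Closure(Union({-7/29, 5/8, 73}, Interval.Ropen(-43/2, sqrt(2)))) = Union({73}, Interval(-43/2, sqrt(2)))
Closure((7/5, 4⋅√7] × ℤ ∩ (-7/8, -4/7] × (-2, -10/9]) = ∅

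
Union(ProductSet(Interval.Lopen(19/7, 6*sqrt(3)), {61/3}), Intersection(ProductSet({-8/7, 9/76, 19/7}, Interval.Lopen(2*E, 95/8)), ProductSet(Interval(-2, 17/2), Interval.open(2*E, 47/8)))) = Union(ProductSet({-8/7, 9/76, 19/7}, Interval.open(2*E, 47/8)), ProductSet(Interval.Lopen(19/7, 6*sqrt(3)), {61/3}))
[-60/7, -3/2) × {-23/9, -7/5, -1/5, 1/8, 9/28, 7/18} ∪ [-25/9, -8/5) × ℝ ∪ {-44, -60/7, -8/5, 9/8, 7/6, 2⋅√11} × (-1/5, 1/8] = ([-25/9, -8/5) × ℝ) ∪ ([-60/7, -3/2) × {-23/9, -7/5, -1/5, 1/8, 9/28, 7/18}) ∪ ({-44, -60/7, -8/5, 9/8, 7/6, 2⋅√11} × (-1/5, 1/8])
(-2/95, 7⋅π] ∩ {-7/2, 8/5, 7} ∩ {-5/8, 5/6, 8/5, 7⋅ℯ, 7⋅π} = {8/5}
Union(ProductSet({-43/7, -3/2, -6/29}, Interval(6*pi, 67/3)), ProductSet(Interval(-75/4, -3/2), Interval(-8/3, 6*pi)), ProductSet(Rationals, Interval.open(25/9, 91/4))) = Union(ProductSet(Interval(-75/4, -3/2), Interval(-8/3, 6*pi)), ProductSet(Rationals, Interval.open(25/9, 91/4)))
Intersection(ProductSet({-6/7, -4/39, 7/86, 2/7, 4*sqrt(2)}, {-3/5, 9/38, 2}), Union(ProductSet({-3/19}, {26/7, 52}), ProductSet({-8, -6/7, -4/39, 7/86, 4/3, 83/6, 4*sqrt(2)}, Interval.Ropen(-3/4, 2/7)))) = ProductSet({-6/7, -4/39, 7/86, 4*sqrt(2)}, {-3/5, 9/38})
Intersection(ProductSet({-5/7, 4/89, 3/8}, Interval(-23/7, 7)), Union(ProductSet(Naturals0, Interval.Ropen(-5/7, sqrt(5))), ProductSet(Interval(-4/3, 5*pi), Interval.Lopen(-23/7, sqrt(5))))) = ProductSet({-5/7, 4/89, 3/8}, Interval.Lopen(-23/7, sqrt(5)))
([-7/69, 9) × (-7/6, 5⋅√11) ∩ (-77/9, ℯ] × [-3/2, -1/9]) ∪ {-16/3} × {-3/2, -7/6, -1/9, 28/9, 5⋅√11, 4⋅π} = ([-7/69, ℯ] × (-7/6, -1/9]) ∪ ({-16/3} × {-3/2, -7/6, -1/9, 28/9, 5⋅√11, 4⋅π})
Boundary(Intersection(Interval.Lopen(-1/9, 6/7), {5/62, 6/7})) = {5/62, 6/7}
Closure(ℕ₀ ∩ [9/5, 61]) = {2, 3, …, 61}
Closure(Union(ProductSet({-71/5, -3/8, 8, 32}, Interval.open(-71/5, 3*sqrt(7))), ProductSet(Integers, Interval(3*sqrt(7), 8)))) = Union(ProductSet({-71/5, -3/8, 8, 32}, Interval(-71/5, 3*sqrt(7))), ProductSet(Integers, Interval(3*sqrt(7), 8)))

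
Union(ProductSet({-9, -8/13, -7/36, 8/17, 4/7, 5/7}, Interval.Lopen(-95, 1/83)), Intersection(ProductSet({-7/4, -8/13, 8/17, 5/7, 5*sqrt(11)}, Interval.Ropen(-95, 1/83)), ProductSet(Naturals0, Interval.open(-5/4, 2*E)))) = ProductSet({-9, -8/13, -7/36, 8/17, 4/7, 5/7}, Interval.Lopen(-95, 1/83))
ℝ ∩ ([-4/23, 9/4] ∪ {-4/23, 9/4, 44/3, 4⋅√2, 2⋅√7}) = [-4/23, 9/4] ∪ {44/3, 4⋅√2, 2⋅√7}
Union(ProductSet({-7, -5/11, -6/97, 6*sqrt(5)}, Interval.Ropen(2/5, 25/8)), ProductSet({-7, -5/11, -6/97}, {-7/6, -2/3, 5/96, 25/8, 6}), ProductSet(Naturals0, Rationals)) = Union(ProductSet({-7, -5/11, -6/97}, {-7/6, -2/3, 5/96, 25/8, 6}), ProductSet({-7, -5/11, -6/97, 6*sqrt(5)}, Interval.Ropen(2/5, 25/8)), ProductSet(Naturals0, Rationals))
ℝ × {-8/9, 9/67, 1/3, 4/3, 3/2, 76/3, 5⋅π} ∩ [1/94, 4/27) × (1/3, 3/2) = [1/94, 4/27) × {4/3}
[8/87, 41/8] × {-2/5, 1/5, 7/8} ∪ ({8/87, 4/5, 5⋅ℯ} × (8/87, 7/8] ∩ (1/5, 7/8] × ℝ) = ({4/5} × (8/87, 7/8]) ∪ ([8/87, 41/8] × {-2/5, 1/5, 7/8})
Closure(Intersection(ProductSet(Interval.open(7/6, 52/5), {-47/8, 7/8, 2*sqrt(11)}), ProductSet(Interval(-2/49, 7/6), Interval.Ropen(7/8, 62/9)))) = EmptySet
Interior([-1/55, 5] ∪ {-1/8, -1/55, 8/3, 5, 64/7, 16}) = (-1/55, 5)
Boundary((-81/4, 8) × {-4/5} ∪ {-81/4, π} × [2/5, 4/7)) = ([-81/4, 8] × {-4/5}) ∪ ({-81/4, π} × [2/5, 4/7])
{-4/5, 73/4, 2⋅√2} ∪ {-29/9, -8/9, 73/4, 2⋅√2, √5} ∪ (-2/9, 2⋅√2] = {-29/9, -8/9, -4/5, 73/4} ∪ (-2/9, 2⋅√2]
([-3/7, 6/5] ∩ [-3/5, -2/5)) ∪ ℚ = ℚ ∪ [-3/7, -2/5]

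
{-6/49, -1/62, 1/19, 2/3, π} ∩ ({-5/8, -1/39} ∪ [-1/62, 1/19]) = {-1/62, 1/19}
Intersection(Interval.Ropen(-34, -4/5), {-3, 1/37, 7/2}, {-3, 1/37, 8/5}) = {-3}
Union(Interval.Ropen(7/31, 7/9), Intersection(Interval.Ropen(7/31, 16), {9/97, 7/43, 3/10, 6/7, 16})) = Union({6/7}, Interval.Ropen(7/31, 7/9))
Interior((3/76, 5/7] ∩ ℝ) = (3/76, 5/7)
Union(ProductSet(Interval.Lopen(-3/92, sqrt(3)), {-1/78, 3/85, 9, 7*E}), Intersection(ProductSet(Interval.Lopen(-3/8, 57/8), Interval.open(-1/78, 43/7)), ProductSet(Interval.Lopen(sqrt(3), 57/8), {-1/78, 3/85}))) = Union(ProductSet(Interval.Lopen(-3/92, sqrt(3)), {-1/78, 3/85, 9, 7*E}), ProductSet(Interval.Lopen(sqrt(3), 57/8), {3/85}))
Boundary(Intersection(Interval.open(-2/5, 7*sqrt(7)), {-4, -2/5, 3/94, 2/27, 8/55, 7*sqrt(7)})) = {3/94, 2/27, 8/55}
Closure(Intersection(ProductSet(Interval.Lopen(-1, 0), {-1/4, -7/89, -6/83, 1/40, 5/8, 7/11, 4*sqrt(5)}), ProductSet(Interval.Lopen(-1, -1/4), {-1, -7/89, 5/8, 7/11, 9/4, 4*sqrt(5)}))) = ProductSet(Interval(-1, -1/4), {-7/89, 5/8, 7/11, 4*sqrt(5)})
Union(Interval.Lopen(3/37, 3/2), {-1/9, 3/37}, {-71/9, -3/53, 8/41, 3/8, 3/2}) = Union({-71/9, -1/9, -3/53}, Interval(3/37, 3/2))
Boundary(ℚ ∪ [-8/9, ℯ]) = (-∞, -8/9] ∪ [ℯ, ∞)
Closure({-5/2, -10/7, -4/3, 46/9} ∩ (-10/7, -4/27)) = {-4/3}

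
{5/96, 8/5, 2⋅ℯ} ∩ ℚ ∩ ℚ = {5/96, 8/5}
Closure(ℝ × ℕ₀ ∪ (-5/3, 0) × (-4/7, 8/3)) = ((-∞, ∞) × ℕ₀) ∪ ({-5/3, 0} × [-4/7, 8/3]) ∪ ([-5/3, 0] × {-4/7, 8/3}) ∪ ((-5/3, 0) × (-4/7, 8/3))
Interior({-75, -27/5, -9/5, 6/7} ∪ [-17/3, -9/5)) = (-17/3, -9/5)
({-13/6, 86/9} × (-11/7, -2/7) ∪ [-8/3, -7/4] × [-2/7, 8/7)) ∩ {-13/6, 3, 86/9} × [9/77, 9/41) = {-13/6} × [9/77, 9/41)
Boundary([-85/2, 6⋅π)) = {-85/2, 6⋅π}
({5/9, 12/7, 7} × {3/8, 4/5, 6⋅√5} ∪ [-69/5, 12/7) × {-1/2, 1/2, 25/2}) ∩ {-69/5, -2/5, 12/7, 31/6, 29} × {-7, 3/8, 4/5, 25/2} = ({12/7} × {3/8, 4/5}) ∪ ({-69/5, -2/5} × {25/2})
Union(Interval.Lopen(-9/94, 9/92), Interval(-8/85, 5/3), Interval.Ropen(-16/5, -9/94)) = Union(Interval.Ropen(-16/5, -9/94), Interval.Lopen(-9/94, 5/3))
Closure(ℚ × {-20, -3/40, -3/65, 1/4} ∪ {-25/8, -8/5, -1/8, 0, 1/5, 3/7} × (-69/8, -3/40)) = (ℝ × {-20, -3/40, -3/65, 1/4}) ∪ ({-25/8, -8/5, -1/8, 0, 1/5, 3/7} × [-69/8, -3/40])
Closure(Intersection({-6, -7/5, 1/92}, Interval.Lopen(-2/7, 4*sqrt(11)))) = {1/92}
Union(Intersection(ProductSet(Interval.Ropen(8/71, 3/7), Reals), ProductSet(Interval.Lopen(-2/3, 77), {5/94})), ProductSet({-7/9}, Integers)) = Union(ProductSet({-7/9}, Integers), ProductSet(Interval.Ropen(8/71, 3/7), {5/94}))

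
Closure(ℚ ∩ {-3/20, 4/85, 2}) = {-3/20, 4/85, 2}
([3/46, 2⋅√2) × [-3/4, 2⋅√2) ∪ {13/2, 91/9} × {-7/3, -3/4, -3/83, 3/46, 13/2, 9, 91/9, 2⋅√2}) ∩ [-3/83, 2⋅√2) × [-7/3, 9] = [3/46, 2⋅√2) × [-3/4, 2⋅√2)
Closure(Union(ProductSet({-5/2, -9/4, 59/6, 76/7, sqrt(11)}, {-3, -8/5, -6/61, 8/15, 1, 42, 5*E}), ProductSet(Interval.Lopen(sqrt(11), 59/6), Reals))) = Union(ProductSet({-5/2, -9/4, 59/6, 76/7, sqrt(11)}, {-3, -8/5, -6/61, 8/15, 1, 42, 5*E}), ProductSet(Interval(sqrt(11), 59/6), Reals))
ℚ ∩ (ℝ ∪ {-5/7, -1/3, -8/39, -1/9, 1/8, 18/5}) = ℚ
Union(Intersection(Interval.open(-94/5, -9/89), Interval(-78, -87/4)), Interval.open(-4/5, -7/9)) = Interval.open(-4/5, -7/9)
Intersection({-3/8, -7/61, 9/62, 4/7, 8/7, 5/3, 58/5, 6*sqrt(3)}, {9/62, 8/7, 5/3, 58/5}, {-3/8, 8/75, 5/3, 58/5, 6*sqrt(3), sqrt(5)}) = {5/3, 58/5}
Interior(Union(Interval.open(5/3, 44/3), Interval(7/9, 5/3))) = Interval.open(7/9, 44/3)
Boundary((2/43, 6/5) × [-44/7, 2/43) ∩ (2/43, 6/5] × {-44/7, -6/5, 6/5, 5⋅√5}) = [2/43, 6/5] × {-44/7, -6/5}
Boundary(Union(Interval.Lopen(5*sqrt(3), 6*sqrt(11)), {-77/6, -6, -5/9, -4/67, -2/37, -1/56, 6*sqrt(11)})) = {-77/6, -6, -5/9, -4/67, -2/37, -1/56, 6*sqrt(11), 5*sqrt(3)}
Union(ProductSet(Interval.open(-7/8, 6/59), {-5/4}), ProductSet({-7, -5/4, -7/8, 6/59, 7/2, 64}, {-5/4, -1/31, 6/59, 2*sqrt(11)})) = Union(ProductSet({-7, -5/4, -7/8, 6/59, 7/2, 64}, {-5/4, -1/31, 6/59, 2*sqrt(11)}), ProductSet(Interval.open(-7/8, 6/59), {-5/4}))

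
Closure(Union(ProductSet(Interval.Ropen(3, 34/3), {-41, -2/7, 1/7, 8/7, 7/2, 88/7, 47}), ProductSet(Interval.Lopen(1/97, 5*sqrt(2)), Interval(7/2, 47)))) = Union(ProductSet(Interval(1/97, 5*sqrt(2)), Interval(7/2, 47)), ProductSet(Interval(3, 34/3), {-41, -2/7, 1/7, 8/7, 7/2, 88/7, 47}))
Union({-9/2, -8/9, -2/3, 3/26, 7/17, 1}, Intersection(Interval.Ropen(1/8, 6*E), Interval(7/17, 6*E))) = Union({-9/2, -8/9, -2/3, 3/26}, Interval.Ropen(7/17, 6*E))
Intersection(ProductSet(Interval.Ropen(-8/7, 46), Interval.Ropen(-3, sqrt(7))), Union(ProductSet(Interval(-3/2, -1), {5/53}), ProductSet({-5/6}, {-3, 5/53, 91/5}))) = Union(ProductSet({-5/6}, {-3, 5/53}), ProductSet(Interval(-8/7, -1), {5/53}))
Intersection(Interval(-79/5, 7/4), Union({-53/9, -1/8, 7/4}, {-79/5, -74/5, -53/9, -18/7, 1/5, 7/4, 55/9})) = {-79/5, -74/5, -53/9, -18/7, -1/8, 1/5, 7/4}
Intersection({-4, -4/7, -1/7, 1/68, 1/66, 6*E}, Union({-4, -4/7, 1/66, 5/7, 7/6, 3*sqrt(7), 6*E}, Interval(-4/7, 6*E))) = {-4, -4/7, -1/7, 1/68, 1/66, 6*E}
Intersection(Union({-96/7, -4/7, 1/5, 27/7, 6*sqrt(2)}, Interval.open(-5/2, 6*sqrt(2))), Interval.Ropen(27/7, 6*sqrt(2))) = Interval.Ropen(27/7, 6*sqrt(2))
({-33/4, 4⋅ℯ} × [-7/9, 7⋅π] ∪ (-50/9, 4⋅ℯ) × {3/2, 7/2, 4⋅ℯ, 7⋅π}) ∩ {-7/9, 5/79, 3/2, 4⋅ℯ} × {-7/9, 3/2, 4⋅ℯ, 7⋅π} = ({-7/9, 5/79, 3/2} × {3/2, 4⋅ℯ, 7⋅π}) ∪ ({4⋅ℯ} × {-7/9, 3/2, 4⋅ℯ, 7⋅π})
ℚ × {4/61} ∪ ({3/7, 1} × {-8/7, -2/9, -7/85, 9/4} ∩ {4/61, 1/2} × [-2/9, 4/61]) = ℚ × {4/61}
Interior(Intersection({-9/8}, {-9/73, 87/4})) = EmptySet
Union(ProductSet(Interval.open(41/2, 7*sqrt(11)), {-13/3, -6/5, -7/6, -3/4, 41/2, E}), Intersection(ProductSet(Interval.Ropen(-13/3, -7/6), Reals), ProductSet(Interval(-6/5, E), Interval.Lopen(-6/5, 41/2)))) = Union(ProductSet(Interval.Ropen(-6/5, -7/6), Interval.Lopen(-6/5, 41/2)), ProductSet(Interval.open(41/2, 7*sqrt(11)), {-13/3, -6/5, -7/6, -3/4, 41/2, E}))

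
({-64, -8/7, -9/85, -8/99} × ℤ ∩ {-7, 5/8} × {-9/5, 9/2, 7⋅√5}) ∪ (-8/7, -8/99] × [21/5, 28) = (-8/7, -8/99] × [21/5, 28)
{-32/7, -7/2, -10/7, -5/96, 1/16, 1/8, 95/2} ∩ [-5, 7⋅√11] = {-32/7, -7/2, -10/7, -5/96, 1/16, 1/8}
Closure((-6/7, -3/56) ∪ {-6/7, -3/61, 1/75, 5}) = [-6/7, -3/56] ∪ {-3/61, 1/75, 5}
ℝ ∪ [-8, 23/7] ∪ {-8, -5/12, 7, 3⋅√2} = (-∞, ∞)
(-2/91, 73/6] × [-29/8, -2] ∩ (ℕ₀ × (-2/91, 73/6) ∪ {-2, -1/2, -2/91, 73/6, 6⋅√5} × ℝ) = {73/6} × [-29/8, -2]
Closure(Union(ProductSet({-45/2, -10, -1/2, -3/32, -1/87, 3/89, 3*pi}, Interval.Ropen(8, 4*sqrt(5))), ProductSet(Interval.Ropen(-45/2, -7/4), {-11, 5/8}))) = Union(ProductSet({-45/2, -10, -1/2, -3/32, -1/87, 3/89, 3*pi}, Interval(8, 4*sqrt(5))), ProductSet(Interval(-45/2, -7/4), {-11, 5/8}))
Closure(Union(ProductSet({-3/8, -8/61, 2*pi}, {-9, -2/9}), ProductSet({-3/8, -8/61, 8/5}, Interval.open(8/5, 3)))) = Union(ProductSet({-3/8, -8/61, 8/5}, Interval(8/5, 3)), ProductSet({-3/8, -8/61, 2*pi}, {-9, -2/9}))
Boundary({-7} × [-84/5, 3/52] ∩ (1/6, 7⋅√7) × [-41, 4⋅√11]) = ∅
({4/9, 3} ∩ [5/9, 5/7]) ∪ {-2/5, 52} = {-2/5, 52}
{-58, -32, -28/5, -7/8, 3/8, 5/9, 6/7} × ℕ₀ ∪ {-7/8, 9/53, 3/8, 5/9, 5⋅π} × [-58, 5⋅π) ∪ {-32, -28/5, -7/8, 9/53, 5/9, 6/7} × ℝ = ({-32, -28/5, -7/8, 9/53, 5/9, 6/7} × ℝ) ∪ ({-58, -32, -28/5, -7/8, 3/8, 5/9, 6/7} × ℕ₀) ∪ ({-7/8, 9/53, 3/8, 5/9, 5⋅π} × [-58, 5⋅π))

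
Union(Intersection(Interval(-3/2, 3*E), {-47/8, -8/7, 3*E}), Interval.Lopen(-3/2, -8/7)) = Union({3*E}, Interval.Lopen(-3/2, -8/7))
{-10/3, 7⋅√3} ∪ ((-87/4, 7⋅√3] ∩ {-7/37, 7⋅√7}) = {-10/3, -7/37, 7⋅√3}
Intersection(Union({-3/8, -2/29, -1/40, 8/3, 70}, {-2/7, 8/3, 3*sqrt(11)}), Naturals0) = {70}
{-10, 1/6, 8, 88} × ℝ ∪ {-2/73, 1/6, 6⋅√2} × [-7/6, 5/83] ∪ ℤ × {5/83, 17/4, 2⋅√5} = ({-10, 1/6, 8, 88} × ℝ) ∪ (ℤ × {5/83, 17/4, 2⋅√5}) ∪ ({-2/73, 1/6, 6⋅√2} × [-7/6, 5/83])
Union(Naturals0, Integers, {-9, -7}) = Integers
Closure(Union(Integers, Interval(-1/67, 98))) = Union(Integers, Interval(-1/67, 98))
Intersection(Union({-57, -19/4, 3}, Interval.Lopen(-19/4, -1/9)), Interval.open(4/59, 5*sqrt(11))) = {3}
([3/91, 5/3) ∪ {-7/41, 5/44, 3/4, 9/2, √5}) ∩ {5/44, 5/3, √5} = {5/44, √5}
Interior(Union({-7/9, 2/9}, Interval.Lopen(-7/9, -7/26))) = Interval.open(-7/9, -7/26)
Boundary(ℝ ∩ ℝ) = ∅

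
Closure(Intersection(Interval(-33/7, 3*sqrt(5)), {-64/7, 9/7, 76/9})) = {9/7}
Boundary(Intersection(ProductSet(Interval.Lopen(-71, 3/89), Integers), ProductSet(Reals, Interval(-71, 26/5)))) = ProductSet(Interval(-71, 3/89), Range(-71, 6, 1))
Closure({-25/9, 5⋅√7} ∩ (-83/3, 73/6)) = {-25/9}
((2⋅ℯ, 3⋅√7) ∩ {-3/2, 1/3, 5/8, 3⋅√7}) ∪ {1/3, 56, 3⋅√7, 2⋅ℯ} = {1/3, 56, 3⋅√7, 2⋅ℯ}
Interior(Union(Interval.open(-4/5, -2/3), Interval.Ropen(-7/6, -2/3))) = Interval.open(-7/6, -2/3)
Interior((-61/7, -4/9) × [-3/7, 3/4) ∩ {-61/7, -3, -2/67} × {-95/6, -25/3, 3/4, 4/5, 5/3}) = ∅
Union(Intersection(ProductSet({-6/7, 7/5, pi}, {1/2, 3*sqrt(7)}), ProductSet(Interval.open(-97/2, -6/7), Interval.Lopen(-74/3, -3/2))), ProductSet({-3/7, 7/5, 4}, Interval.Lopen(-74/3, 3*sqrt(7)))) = ProductSet({-3/7, 7/5, 4}, Interval.Lopen(-74/3, 3*sqrt(7)))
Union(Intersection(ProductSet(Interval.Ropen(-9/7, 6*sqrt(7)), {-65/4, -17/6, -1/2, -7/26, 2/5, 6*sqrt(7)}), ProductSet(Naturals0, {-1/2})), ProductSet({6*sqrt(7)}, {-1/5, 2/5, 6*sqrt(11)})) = Union(ProductSet({6*sqrt(7)}, {-1/5, 2/5, 6*sqrt(11)}), ProductSet(Range(0, 16, 1), {-1/2}))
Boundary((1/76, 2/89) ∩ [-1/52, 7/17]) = {1/76, 2/89}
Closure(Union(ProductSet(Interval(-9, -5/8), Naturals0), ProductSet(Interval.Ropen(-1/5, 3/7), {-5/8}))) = Union(ProductSet(Interval(-9, -5/8), Naturals0), ProductSet(Interval(-1/5, 3/7), {-5/8}))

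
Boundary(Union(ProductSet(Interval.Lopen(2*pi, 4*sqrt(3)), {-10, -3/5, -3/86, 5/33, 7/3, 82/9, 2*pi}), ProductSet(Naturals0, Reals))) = Union(ProductSet(Interval(2*pi, 4*sqrt(3)), {-10, -3/5, -3/86, 5/33, 7/3, 82/9, 2*pi}), ProductSet(Naturals0, Reals))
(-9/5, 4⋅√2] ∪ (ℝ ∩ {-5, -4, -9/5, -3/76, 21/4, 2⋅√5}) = {-5, -4} ∪ [-9/5, 4⋅√2]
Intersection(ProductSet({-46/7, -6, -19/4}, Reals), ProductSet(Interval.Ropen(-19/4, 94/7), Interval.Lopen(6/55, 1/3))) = ProductSet({-19/4}, Interval.Lopen(6/55, 1/3))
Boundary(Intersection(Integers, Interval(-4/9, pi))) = Range(0, 4, 1)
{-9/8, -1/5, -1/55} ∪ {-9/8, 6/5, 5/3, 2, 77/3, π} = {-9/8, -1/5, -1/55, 6/5, 5/3, 2, 77/3, π}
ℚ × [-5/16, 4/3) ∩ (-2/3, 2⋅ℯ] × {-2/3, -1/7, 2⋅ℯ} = (ℚ ∩ (-2/3, 2⋅ℯ]) × {-1/7}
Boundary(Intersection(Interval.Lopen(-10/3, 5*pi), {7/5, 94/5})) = {7/5}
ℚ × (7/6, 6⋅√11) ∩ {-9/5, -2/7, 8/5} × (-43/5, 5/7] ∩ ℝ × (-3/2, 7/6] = ∅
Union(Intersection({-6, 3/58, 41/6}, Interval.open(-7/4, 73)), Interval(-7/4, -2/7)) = Union({3/58, 41/6}, Interval(-7/4, -2/7))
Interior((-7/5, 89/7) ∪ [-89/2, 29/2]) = (-89/2, 29/2)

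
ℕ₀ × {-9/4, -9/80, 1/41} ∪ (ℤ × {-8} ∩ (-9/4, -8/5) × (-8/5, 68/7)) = ℕ₀ × {-9/4, -9/80, 1/41}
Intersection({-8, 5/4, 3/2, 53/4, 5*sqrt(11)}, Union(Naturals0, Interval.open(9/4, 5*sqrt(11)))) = {53/4}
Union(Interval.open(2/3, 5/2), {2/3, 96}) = Union({96}, Interval.Ropen(2/3, 5/2))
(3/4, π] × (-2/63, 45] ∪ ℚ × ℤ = (ℚ × ℤ) ∪ ((3/4, π] × (-2/63, 45])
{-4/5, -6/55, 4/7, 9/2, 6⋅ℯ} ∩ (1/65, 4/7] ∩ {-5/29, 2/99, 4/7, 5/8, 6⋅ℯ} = {4/7}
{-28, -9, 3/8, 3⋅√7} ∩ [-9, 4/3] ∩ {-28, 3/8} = {3/8}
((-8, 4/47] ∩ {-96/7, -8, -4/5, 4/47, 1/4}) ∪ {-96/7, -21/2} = {-96/7, -21/2, -4/5, 4/47}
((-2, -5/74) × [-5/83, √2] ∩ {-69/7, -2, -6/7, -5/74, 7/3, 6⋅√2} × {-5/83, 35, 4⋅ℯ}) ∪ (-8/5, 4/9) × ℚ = (-8/5, 4/9) × ℚ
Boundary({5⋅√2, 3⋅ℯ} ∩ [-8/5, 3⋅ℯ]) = {5⋅√2, 3⋅ℯ}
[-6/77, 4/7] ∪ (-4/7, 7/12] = (-4/7, 7/12]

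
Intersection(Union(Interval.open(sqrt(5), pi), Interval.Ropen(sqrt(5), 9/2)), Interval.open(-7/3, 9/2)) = Interval.Ropen(sqrt(5), 9/2)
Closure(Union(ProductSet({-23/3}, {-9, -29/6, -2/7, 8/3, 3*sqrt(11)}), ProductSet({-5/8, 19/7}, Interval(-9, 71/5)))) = Union(ProductSet({-23/3}, {-9, -29/6, -2/7, 8/3, 3*sqrt(11)}), ProductSet({-5/8, 19/7}, Interval(-9, 71/5)))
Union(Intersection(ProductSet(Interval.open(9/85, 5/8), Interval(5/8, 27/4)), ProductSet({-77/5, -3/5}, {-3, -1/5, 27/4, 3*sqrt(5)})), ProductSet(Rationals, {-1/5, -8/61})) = ProductSet(Rationals, {-1/5, -8/61})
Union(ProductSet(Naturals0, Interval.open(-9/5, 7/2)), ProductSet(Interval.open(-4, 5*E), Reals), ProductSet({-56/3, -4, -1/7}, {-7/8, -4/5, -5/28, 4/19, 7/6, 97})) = Union(ProductSet({-56/3, -4, -1/7}, {-7/8, -4/5, -5/28, 4/19, 7/6, 97}), ProductSet(Interval.open(-4, 5*E), Reals), ProductSet(Naturals0, Interval.open(-9/5, 7/2)))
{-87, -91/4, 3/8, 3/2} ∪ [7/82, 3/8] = {-87, -91/4, 3/2} ∪ [7/82, 3/8]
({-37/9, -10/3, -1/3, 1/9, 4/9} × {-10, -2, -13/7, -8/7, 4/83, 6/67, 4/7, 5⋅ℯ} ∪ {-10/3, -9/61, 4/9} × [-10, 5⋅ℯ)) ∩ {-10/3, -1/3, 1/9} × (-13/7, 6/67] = ({-10/3} × (-13/7, 6/67]) ∪ ({-10/3, -1/3, 1/9} × {-8/7, 4/83, 6/67})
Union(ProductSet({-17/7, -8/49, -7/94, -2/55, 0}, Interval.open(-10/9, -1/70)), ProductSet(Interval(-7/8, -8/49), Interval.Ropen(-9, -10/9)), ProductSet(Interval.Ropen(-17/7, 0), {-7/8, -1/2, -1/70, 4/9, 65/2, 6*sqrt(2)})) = Union(ProductSet({-17/7, -8/49, -7/94, -2/55, 0}, Interval.open(-10/9, -1/70)), ProductSet(Interval.Ropen(-17/7, 0), {-7/8, -1/2, -1/70, 4/9, 65/2, 6*sqrt(2)}), ProductSet(Interval(-7/8, -8/49), Interval.Ropen(-9, -10/9)))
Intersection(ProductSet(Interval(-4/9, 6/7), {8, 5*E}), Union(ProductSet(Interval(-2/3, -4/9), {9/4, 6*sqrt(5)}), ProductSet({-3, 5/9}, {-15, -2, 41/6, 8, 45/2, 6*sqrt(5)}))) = ProductSet({5/9}, {8})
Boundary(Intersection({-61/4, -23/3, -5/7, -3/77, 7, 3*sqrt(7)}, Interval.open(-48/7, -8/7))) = EmptySet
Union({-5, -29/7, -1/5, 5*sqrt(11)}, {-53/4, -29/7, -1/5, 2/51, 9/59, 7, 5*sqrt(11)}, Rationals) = Union({5*sqrt(11)}, Rationals)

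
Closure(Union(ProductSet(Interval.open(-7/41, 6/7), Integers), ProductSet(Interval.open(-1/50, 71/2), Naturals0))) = Union(ProductSet(Interval(-7/41, 6/7), Integers), ProductSet(Interval(-1/50, 71/2), Naturals0))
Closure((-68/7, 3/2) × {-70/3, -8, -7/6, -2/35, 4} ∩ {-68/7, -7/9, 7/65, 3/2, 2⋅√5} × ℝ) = {-7/9, 7/65} × {-70/3, -8, -7/6, -2/35, 4}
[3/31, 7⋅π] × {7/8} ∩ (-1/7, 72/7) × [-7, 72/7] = [3/31, 72/7) × {7/8}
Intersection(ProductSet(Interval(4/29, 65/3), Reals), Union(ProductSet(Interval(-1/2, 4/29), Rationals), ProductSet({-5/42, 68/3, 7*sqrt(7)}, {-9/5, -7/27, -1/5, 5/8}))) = Union(ProductSet({4/29}, Rationals), ProductSet({7*sqrt(7)}, {-9/5, -7/27, -1/5, 5/8}))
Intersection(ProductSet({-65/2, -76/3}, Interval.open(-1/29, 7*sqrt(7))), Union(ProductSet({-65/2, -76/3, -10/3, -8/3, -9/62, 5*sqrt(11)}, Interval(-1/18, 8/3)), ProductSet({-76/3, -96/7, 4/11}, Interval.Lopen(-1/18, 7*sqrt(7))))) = Union(ProductSet({-76/3}, Interval.open(-1/29, 7*sqrt(7))), ProductSet({-65/2, -76/3}, Interval.Lopen(-1/29, 8/3)))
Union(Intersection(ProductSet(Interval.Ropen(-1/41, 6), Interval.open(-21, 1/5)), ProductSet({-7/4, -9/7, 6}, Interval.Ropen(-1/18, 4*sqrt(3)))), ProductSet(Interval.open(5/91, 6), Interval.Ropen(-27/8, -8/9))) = ProductSet(Interval.open(5/91, 6), Interval.Ropen(-27/8, -8/9))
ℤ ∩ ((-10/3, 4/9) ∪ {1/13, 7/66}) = {-3, -2, -1, 0}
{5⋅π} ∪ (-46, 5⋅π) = (-46, 5⋅π]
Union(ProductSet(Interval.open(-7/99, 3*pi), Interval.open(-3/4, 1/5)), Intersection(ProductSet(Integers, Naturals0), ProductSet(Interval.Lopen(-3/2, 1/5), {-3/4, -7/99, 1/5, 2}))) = Union(ProductSet(Interval.open(-7/99, 3*pi), Interval.open(-3/4, 1/5)), ProductSet(Range(-1, 1, 1), {2}))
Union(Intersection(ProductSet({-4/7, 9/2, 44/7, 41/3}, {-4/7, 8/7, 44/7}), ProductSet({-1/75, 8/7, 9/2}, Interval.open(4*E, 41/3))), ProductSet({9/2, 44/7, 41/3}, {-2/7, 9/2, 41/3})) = ProductSet({9/2, 44/7, 41/3}, {-2/7, 9/2, 41/3})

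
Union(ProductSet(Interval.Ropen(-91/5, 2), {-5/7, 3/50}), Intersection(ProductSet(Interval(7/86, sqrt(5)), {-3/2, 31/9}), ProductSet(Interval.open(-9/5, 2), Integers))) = ProductSet(Interval.Ropen(-91/5, 2), {-5/7, 3/50})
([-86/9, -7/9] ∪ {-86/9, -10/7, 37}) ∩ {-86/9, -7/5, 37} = {-86/9, -7/5, 37}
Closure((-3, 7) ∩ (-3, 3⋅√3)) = [-3, 3⋅√3]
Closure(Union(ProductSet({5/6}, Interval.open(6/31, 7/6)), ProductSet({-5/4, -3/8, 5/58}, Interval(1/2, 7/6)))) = Union(ProductSet({5/6}, Interval(6/31, 7/6)), ProductSet({-5/4, -3/8, 5/58}, Interval(1/2, 7/6)))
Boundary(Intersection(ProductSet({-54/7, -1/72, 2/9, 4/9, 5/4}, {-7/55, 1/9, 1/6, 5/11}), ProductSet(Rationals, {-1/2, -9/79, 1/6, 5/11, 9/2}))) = ProductSet({-54/7, -1/72, 2/9, 4/9, 5/4}, {1/6, 5/11})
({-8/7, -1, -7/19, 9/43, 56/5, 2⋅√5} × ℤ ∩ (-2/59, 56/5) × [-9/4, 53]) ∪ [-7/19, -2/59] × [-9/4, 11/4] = ([-7/19, -2/59] × [-9/4, 11/4]) ∪ ({9/43, 2⋅√5} × {-2, -1, …, 53})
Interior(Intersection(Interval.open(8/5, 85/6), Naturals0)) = EmptySet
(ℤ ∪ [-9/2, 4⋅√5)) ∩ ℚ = ℤ ∪ (ℚ ∩ [-9/2, 4⋅√5))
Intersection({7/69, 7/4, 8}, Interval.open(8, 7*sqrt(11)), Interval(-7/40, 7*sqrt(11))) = EmptySet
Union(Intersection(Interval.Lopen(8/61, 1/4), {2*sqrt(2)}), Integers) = Integers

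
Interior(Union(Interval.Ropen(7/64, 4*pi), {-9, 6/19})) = Interval.open(7/64, 4*pi)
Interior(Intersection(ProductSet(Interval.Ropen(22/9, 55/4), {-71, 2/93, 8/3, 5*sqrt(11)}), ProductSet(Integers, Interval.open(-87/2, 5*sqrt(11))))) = EmptySet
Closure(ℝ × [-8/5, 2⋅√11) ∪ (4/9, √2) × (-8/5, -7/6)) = ℝ × [-8/5, 2⋅√11]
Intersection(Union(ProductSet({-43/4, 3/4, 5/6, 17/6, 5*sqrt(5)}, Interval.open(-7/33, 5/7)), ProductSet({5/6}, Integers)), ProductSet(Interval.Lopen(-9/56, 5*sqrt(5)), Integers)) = Union(ProductSet({5/6}, Integers), ProductSet({3/4, 5/6, 17/6, 5*sqrt(5)}, Range(0, 1, 1)))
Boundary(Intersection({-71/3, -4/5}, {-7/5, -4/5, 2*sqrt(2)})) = {-4/5}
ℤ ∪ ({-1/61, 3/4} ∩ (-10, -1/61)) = ℤ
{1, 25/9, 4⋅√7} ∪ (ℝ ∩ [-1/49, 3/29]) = [-1/49, 3/29] ∪ {1, 25/9, 4⋅√7}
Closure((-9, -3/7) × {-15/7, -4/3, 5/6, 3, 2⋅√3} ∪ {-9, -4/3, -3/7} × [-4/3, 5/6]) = ({-9, -4/3, -3/7} × [-4/3, 5/6]) ∪ ([-9, -3/7] × {-15/7, -4/3, 5/6, 3, 2⋅√3})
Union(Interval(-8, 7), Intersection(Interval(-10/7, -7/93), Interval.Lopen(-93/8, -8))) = Interval(-8, 7)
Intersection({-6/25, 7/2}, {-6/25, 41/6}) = {-6/25}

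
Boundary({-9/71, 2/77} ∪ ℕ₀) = {-9/71, 2/77} ∪ ℕ₀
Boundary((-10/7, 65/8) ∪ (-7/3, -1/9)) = {-7/3, 65/8}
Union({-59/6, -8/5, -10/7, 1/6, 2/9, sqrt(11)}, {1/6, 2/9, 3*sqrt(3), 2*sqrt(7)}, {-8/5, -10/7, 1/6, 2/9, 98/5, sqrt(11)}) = {-59/6, -8/5, -10/7, 1/6, 2/9, 98/5, sqrt(11), 3*sqrt(3), 2*sqrt(7)}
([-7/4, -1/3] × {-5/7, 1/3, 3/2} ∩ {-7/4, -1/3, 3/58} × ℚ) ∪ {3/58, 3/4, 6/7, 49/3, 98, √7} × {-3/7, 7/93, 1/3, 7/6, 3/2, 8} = ({-7/4, -1/3} × {-5/7, 1/3, 3/2}) ∪ ({3/58, 3/4, 6/7, 49/3, 98, √7} × {-3/7, 7/93, 1/3, 7/6, 3/2, 8})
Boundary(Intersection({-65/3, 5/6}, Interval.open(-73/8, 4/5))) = EmptySet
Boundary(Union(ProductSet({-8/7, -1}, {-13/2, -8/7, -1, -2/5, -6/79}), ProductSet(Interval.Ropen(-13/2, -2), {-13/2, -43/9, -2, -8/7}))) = Union(ProductSet({-8/7, -1}, {-13/2, -8/7, -1, -2/5, -6/79}), ProductSet(Interval(-13/2, -2), {-13/2, -43/9, -2, -8/7}))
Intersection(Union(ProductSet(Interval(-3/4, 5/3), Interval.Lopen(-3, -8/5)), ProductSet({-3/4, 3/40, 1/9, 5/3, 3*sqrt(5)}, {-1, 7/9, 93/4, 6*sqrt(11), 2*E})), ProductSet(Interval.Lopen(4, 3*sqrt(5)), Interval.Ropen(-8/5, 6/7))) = ProductSet({3*sqrt(5)}, {-1, 7/9})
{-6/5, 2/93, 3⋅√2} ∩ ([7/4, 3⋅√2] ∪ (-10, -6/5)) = {3⋅√2}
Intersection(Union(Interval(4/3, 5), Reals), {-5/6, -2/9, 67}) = {-5/6, -2/9, 67}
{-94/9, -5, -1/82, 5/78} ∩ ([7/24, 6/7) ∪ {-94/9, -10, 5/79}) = {-94/9}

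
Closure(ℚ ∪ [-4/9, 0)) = ℚ ∪ (-∞, ∞)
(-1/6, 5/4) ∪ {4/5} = (-1/6, 5/4)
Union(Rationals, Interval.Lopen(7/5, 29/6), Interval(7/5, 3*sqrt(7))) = Union(Interval(7/5, 3*sqrt(7)), Rationals)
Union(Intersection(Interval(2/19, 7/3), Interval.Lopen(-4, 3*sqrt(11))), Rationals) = Union(Interval(2/19, 7/3), Rationals)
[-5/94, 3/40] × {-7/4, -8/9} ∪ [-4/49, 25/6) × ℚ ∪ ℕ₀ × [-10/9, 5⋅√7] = ([-4/49, 25/6) × ℚ) ∪ (ℕ₀ × [-10/9, 5⋅√7])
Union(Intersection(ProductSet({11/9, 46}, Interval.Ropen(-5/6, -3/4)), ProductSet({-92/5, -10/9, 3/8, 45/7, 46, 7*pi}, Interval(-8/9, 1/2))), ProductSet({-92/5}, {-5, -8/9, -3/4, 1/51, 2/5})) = Union(ProductSet({-92/5}, {-5, -8/9, -3/4, 1/51, 2/5}), ProductSet({46}, Interval.Ropen(-5/6, -3/4)))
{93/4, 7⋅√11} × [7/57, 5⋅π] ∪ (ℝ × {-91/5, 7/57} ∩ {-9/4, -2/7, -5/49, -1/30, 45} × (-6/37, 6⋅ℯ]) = ({-9/4, -2/7, -5/49, -1/30, 45} × {7/57}) ∪ ({93/4, 7⋅√11} × [7/57, 5⋅π])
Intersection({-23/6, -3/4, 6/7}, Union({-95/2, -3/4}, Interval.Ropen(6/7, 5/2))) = {-3/4, 6/7}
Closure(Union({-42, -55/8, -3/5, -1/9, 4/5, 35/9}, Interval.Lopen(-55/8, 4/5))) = Union({-42, 35/9}, Interval(-55/8, 4/5))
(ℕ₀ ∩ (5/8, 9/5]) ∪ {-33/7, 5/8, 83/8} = {-33/7, 5/8, 83/8} ∪ {1}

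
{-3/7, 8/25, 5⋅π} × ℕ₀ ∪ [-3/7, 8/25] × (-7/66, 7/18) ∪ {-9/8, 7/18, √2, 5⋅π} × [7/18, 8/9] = ({-3/7, 8/25, 5⋅π} × ℕ₀) ∪ ([-3/7, 8/25] × (-7/66, 7/18)) ∪ ({-9/8, 7/18, √2, 5⋅π} × [7/18, 8/9])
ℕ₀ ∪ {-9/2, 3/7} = {-9/2, 3/7} ∪ ℕ₀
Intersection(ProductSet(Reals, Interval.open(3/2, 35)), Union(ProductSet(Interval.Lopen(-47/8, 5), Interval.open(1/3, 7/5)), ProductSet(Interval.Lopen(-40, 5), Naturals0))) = ProductSet(Interval.Lopen(-40, 5), Range(2, 35, 1))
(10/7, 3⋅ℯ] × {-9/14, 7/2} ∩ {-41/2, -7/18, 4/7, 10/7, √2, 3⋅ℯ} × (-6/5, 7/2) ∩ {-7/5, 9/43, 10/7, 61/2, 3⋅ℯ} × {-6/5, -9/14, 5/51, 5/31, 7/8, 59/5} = {3⋅ℯ} × {-9/14}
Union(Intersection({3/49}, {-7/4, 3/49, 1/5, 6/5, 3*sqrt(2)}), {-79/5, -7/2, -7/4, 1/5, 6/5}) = {-79/5, -7/2, -7/4, 3/49, 1/5, 6/5}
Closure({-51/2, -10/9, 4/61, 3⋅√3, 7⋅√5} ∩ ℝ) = {-51/2, -10/9, 4/61, 3⋅√3, 7⋅√5}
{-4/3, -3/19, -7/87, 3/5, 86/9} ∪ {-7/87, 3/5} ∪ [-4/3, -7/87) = [-4/3, -7/87] ∪ {3/5, 86/9}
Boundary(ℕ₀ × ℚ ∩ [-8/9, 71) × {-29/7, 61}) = {0, 1, …, 70} × {-29/7, 61}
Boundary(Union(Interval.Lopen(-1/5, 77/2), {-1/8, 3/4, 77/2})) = {-1/5, 77/2}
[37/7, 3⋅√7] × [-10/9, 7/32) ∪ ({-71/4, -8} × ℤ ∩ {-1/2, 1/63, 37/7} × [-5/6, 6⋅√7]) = [37/7, 3⋅√7] × [-10/9, 7/32)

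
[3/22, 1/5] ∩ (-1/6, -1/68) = ∅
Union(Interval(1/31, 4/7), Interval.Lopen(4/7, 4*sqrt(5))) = Interval(1/31, 4*sqrt(5))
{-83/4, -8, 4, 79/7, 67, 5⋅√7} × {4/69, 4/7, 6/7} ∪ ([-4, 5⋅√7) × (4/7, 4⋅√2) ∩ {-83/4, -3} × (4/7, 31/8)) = ({-3} × (4/7, 31/8)) ∪ ({-83/4, -8, 4, 79/7, 67, 5⋅√7} × {4/69, 4/7, 6/7})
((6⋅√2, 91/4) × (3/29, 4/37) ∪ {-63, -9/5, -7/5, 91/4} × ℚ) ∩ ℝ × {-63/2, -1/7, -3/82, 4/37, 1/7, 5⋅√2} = {-63, -9/5, -7/5, 91/4} × {-63/2, -1/7, -3/82, 4/37, 1/7}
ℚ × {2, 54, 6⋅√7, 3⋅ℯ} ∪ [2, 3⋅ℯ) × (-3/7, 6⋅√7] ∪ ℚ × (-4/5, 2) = ([2, 3⋅ℯ) × (-3/7, 6⋅√7]) ∪ (ℚ × ((-4/5, 2] ∪ {54, 6⋅√7, 3⋅ℯ}))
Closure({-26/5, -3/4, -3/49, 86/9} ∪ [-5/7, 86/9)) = {-26/5, -3/4} ∪ [-5/7, 86/9]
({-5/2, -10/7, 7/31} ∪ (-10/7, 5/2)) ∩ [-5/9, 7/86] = [-5/9, 7/86]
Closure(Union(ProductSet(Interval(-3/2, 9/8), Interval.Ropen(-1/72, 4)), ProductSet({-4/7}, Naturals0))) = Union(ProductSet({-4/7}, Union(Complement(Naturals0, Interval.open(-1/72, 4)), Naturals0)), ProductSet(Interval(-3/2, 9/8), Interval(-1/72, 4)))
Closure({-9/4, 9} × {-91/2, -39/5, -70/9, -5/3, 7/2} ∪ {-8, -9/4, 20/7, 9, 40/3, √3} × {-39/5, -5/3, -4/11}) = ({-9/4, 9} × {-91/2, -39/5, -70/9, -5/3, 7/2}) ∪ ({-8, -9/4, 20/7, 9, 40/3, √3} × {-39/5, -5/3, -4/11})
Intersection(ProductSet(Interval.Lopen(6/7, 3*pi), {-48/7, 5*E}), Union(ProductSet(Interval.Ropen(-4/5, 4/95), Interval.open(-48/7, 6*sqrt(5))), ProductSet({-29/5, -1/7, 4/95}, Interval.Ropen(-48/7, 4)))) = EmptySet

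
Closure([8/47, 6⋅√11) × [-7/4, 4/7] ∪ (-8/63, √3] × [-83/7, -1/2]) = ([-8/63, √3] × [-83/7, -1/2]) ∪ ([8/47, 6⋅√11] × [-7/4, 4/7])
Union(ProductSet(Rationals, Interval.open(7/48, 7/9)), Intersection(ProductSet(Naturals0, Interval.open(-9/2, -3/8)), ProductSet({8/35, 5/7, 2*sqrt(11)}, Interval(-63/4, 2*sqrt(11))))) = ProductSet(Rationals, Interval.open(7/48, 7/9))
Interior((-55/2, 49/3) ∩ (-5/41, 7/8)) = (-5/41, 7/8)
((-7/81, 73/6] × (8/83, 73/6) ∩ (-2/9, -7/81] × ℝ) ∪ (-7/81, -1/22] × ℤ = (-7/81, -1/22] × ℤ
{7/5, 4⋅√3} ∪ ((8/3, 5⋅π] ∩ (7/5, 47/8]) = {7/5, 4⋅√3} ∪ (8/3, 47/8]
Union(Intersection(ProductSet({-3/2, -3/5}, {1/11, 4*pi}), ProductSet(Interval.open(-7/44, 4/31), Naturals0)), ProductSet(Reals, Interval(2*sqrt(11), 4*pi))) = ProductSet(Reals, Interval(2*sqrt(11), 4*pi))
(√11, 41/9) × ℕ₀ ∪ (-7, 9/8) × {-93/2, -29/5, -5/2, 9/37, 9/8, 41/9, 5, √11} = ((√11, 41/9) × ℕ₀) ∪ ((-7, 9/8) × {-93/2, -29/5, -5/2, 9/37, 9/8, 41/9, 5, √11})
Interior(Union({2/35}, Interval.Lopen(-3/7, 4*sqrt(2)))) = Interval.open(-3/7, 4*sqrt(2))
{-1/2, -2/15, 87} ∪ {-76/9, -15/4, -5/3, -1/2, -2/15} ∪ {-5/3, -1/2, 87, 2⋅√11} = {-76/9, -15/4, -5/3, -1/2, -2/15, 87, 2⋅√11}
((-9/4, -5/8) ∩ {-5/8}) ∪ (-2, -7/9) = (-2, -7/9)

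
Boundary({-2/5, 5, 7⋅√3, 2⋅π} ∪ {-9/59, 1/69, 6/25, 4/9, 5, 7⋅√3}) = {-2/5, -9/59, 1/69, 6/25, 4/9, 5, 7⋅√3, 2⋅π}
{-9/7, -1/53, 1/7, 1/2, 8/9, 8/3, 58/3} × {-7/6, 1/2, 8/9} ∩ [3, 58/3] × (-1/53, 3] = {58/3} × {1/2, 8/9}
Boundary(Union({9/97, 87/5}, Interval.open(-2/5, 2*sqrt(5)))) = {-2/5, 87/5, 2*sqrt(5)}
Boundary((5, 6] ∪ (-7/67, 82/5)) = {-7/67, 82/5}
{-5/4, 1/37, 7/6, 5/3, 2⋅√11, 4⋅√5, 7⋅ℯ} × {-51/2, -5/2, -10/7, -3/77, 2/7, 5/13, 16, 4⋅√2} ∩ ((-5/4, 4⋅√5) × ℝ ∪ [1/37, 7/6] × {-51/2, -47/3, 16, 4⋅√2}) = {1/37, 7/6, 5/3, 2⋅√11} × {-51/2, -5/2, -10/7, -3/77, 2/7, 5/13, 16, 4⋅√2}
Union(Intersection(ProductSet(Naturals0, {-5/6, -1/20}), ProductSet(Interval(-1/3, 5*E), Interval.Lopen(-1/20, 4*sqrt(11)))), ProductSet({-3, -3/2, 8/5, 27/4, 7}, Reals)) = ProductSet({-3, -3/2, 8/5, 27/4, 7}, Reals)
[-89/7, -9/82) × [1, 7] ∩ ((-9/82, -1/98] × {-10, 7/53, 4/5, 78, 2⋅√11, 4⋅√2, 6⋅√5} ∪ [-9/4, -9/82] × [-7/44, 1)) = ∅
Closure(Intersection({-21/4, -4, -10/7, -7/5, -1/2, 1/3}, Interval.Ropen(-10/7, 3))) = {-10/7, -7/5, -1/2, 1/3}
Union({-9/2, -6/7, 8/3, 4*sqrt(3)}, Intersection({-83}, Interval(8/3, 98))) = {-9/2, -6/7, 8/3, 4*sqrt(3)}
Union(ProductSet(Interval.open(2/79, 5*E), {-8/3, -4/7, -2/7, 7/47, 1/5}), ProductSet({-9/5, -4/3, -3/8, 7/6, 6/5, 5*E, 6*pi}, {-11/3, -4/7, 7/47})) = Union(ProductSet({-9/5, -4/3, -3/8, 7/6, 6/5, 5*E, 6*pi}, {-11/3, -4/7, 7/47}), ProductSet(Interval.open(2/79, 5*E), {-8/3, -4/7, -2/7, 7/47, 1/5}))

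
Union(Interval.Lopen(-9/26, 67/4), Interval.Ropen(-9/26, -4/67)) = Interval(-9/26, 67/4)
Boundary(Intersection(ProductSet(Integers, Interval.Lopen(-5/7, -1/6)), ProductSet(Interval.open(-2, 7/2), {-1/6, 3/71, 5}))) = ProductSet(Range(-1, 4, 1), {-1/6})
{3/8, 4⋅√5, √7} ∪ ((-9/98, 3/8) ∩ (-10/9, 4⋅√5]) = (-9/98, 3/8] ∪ {4⋅√5, √7}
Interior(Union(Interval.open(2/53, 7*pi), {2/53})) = Interval.open(2/53, 7*pi)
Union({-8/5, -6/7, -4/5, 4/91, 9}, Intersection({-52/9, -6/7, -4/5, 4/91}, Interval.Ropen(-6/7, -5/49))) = {-8/5, -6/7, -4/5, 4/91, 9}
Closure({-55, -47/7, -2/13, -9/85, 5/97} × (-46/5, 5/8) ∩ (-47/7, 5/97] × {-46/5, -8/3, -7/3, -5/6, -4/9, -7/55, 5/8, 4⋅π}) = {-2/13, -9/85, 5/97} × {-8/3, -7/3, -5/6, -4/9, -7/55}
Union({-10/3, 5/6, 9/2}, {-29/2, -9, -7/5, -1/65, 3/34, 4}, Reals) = Reals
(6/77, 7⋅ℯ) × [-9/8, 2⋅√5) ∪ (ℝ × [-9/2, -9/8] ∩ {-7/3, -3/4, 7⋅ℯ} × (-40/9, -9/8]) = ({-7/3, -3/4, 7⋅ℯ} × (-40/9, -9/8]) ∪ ((6/77, 7⋅ℯ) × [-9/8, 2⋅√5))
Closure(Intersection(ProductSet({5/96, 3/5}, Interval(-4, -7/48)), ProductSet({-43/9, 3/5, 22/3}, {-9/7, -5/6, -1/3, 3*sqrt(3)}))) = ProductSet({3/5}, {-9/7, -5/6, -1/3})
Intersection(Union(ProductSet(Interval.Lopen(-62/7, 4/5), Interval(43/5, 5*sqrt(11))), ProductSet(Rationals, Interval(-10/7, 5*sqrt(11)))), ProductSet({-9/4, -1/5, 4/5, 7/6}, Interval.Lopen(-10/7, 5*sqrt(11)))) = ProductSet({-9/4, -1/5, 4/5, 7/6}, Interval.Lopen(-10/7, 5*sqrt(11)))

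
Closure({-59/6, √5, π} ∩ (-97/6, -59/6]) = {-59/6}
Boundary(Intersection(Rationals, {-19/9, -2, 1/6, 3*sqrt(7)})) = {-19/9, -2, 1/6}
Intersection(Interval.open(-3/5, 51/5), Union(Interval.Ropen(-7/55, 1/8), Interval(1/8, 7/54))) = Interval(-7/55, 7/54)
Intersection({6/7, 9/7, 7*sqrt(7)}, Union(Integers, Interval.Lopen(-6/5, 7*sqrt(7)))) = {6/7, 9/7, 7*sqrt(7)}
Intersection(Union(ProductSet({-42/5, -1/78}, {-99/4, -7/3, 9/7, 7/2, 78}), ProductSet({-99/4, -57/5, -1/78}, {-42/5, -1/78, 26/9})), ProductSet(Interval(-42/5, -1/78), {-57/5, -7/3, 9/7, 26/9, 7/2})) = Union(ProductSet({-1/78}, {26/9}), ProductSet({-42/5, -1/78}, {-7/3, 9/7, 7/2}))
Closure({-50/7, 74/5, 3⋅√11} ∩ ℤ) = ∅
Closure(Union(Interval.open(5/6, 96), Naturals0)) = Union(Complement(Naturals0, Interval.open(5/6, 96)), Interval(5/6, 96), Naturals0)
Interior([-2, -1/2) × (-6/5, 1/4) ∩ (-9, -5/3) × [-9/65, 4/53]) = (-2, -5/3) × (-9/65, 4/53)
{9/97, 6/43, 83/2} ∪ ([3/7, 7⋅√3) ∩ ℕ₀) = {9/97, 6/43, 83/2} ∪ {1, 2, …, 12}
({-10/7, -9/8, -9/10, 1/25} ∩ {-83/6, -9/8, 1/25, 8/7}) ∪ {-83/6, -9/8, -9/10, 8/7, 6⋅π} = {-83/6, -9/8, -9/10, 1/25, 8/7, 6⋅π}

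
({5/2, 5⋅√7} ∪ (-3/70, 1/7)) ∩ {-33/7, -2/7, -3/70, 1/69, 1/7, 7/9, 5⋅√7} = {1/69, 5⋅√7}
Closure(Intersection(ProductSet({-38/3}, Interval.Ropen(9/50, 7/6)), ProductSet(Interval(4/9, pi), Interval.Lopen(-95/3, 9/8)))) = EmptySet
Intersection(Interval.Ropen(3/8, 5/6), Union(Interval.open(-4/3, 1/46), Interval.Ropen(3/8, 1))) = Interval.Ropen(3/8, 5/6)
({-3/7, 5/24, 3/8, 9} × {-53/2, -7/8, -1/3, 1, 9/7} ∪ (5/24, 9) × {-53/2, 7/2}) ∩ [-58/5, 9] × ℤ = {-3/7, 5/24, 3/8, 9} × {1}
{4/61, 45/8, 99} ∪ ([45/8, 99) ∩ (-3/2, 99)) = {4/61} ∪ [45/8, 99]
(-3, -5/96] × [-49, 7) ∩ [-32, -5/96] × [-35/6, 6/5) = (-3, -5/96] × [-35/6, 6/5)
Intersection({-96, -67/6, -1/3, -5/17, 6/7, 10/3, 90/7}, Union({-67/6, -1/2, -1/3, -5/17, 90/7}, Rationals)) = {-96, -67/6, -1/3, -5/17, 6/7, 10/3, 90/7}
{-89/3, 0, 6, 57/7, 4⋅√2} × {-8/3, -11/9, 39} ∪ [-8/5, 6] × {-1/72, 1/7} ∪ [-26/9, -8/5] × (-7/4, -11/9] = ([-8/5, 6] × {-1/72, 1/7}) ∪ ([-26/9, -8/5] × (-7/4, -11/9]) ∪ ({-89/3, 0, 6, 57/7, 4⋅√2} × {-8/3, -11/9, 39})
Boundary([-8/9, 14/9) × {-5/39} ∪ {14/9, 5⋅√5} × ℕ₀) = ([-8/9, 14/9] × {-5/39}) ∪ ({14/9, 5⋅√5} × ℕ₀)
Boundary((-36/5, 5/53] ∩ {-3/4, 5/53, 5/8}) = {-3/4, 5/53}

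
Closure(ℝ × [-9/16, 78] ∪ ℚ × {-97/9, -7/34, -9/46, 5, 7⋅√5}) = ℝ × ({-97/9} ∪ [-9/16, 78])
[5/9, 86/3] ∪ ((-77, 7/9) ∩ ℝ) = (-77, 86/3]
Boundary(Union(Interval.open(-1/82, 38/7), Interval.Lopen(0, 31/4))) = {-1/82, 31/4}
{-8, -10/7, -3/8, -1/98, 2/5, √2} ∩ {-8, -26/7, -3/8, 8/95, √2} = {-8, -3/8, √2}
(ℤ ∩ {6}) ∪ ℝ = ℝ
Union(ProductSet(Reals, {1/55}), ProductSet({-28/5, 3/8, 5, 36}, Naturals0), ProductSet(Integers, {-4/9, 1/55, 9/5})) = Union(ProductSet({-28/5, 3/8, 5, 36}, Naturals0), ProductSet(Integers, {-4/9, 1/55, 9/5}), ProductSet(Reals, {1/55}))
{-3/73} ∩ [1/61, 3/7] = ∅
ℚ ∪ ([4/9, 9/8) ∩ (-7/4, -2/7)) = ℚ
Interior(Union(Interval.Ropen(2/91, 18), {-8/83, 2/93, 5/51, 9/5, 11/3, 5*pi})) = Interval.open(2/91, 18)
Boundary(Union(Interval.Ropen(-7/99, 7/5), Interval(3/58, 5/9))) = {-7/99, 7/5}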